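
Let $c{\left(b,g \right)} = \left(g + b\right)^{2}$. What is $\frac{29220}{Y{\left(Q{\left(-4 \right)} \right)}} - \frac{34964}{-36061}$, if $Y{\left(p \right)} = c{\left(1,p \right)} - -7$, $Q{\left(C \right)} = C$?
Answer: $\frac{263565461}{144244} \approx 1827.2$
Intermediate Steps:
$c{\left(b,g \right)} = \left(b + g\right)^{2}$
$Y{\left(p \right)} = 7 + \left(1 + p\right)^{2}$ ($Y{\left(p \right)} = \left(1 + p\right)^{2} - -7 = \left(1 + p\right)^{2} + 7 = 7 + \left(1 + p\right)^{2}$)
$\frac{29220}{Y{\left(Q{\left(-4 \right)} \right)}} - \frac{34964}{-36061} = \frac{29220}{7 + \left(1 - 4\right)^{2}} - \frac{34964}{-36061} = \frac{29220}{7 + \left(-3\right)^{2}} - - \frac{34964}{36061} = \frac{29220}{7 + 9} + \frac{34964}{36061} = \frac{29220}{16} + \frac{34964}{36061} = 29220 \cdot \frac{1}{16} + \frac{34964}{36061} = \frac{7305}{4} + \frac{34964}{36061} = \frac{263565461}{144244}$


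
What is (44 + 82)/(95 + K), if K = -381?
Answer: -63/143 ≈ -0.44056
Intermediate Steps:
(44 + 82)/(95 + K) = (44 + 82)/(95 - 381) = 126/(-286) = 126*(-1/286) = -63/143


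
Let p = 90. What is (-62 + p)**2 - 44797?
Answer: -44013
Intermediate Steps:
(-62 + p)**2 - 44797 = (-62 + 90)**2 - 44797 = 28**2 - 44797 = 784 - 44797 = -44013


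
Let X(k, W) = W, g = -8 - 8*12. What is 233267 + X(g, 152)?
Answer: 233419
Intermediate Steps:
g = -104 (g = -8 - 96 = -104)
233267 + X(g, 152) = 233267 + 152 = 233419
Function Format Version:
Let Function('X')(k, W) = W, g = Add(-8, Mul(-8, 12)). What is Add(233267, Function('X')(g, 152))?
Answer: 233419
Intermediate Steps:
g = -104 (g = Add(-8, -96) = -104)
Add(233267, Function('X')(g, 152)) = Add(233267, 152) = 233419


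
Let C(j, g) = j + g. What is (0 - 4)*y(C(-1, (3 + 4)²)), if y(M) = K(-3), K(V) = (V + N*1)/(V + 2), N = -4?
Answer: -28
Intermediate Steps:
C(j, g) = g + j
K(V) = (-4 + V)/(2 + V) (K(V) = (V - 4*1)/(V + 2) = (V - 4)/(2 + V) = (-4 + V)/(2 + V))
y(M) = 7 (y(M) = (-4 - 3)/(2 - 3) = -7/(-1) = -1*(-7) = 7)
(0 - 4)*y(C(-1, (3 + 4)²)) = (0 - 4)*7 = -4*7 = -28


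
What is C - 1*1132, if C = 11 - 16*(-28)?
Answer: -673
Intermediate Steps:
C = 459 (C = 11 + 448 = 459)
C - 1*1132 = 459 - 1*1132 = 459 - 1132 = -673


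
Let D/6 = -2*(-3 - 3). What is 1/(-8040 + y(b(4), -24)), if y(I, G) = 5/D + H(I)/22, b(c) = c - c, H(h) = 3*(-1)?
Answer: -792/6367733 ≈ -0.00012438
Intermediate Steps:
H(h) = -3
D = 72 (D = 6*(-2*(-3 - 3)) = 6*(-2*(-6)) = 6*12 = 72)
b(c) = 0
y(I, G) = -53/792 (y(I, G) = 5/72 - 3/22 = -53/792)
1/(-8040 + y(b(4), -24)) = 1/(-8040 - 53/792) = 1/(-6367733/792) = -792/6367733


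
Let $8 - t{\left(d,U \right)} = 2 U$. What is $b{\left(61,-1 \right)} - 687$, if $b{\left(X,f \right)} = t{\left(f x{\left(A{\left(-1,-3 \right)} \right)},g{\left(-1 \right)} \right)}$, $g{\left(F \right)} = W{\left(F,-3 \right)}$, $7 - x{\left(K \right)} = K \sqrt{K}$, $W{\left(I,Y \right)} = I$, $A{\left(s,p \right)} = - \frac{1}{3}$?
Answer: $-677$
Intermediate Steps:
$A{\left(s,p \right)} = - \frac{1}{3}$ ($A{\left(s,p \right)} = \left(-1\right) \frac{1}{3} = - \frac{1}{3}$)
$x{\left(K \right)} = 7 - K^{\frac{3}{2}}$ ($x{\left(K \right)} = 7 - K \sqrt{K} = 7 - K^{\frac{3}{2}}$)
$g{\left(F \right)} = F$
$t{\left(d,U \right)} = 8 - 2 U$
$b{\left(X,f \right)} = 10$ ($b{\left(X,f \right)} = 8 - -2 = 8 + 2 = 10$)
$b{\left(61,-1 \right)} - 687 = 10 - 687 = -677$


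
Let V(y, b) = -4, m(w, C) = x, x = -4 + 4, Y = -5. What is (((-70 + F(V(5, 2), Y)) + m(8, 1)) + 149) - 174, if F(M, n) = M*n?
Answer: -75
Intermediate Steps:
x = 0
m(w, C) = 0
(((-70 + F(V(5, 2), Y)) + m(8, 1)) + 149) - 174 = (((-70 - 4*(-5)) + 0) + 149) - 174 = (((-70 + 20) + 0) + 149) - 174 = ((-50 + 0) + 149) - 174 = (-50 + 149) - 174 = 99 - 174 = -75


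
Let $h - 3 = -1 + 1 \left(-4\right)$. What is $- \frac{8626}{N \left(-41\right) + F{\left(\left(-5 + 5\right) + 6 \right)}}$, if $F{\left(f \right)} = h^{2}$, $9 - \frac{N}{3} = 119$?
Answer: $- \frac{4313}{6767} \approx -0.63736$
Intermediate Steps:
$N = -330$ ($N = 27 - 357 = -330$)
$h = -2$ ($h = 3 + \left(-1 + 1 \left(-4\right)\right) = 3 - 5 = -2$)
$F{\left(f \right)} = 4$ ($F{\left(f \right)} = \left(-2\right)^{2} = 4$)
$- \frac{8626}{N \left(-41\right) + F{\left(\left(-5 + 5\right) + 6 \right)}} = - \frac{8626}{\left(-330\right) \left(-41\right) + 4} = - \frac{8626}{13530 + 4} = - \frac{8626}{13534} = \left(-8626\right) \frac{1}{13534} = - \frac{4313}{6767}$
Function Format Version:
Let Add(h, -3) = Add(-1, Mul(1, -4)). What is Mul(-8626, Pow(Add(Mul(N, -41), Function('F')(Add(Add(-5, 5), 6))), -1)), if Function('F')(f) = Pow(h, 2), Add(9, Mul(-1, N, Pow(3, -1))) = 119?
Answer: Rational(-4313, 6767) ≈ -0.63736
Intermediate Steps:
N = -330 (N = Add(27, Mul(-3, 119)) = Add(27, -357) = -330)
h = -2 (h = Add(3, Add(-1, Mul(1, -4))) = Add(3, Add(-1, -4)) = Add(3, -5) = -2)
Function('F')(f) = 4 (Function('F')(f) = Pow(-2, 2) = 4)
Mul(-8626, Pow(Add(Mul(N, -41), Function('F')(Add(Add(-5, 5), 6))), -1)) = Mul(-8626, Pow(Add(Mul(-330, -41), 4), -1)) = Mul(-8626, Pow(Add(13530, 4), -1)) = Mul(-8626, Pow(13534, -1)) = Mul(-8626, Rational(1, 13534)) = Rational(-4313, 6767)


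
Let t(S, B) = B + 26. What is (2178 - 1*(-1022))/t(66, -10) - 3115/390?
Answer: 14977/78 ≈ 192.01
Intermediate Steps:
t(S, B) = 26 + B
(2178 - 1*(-1022))/t(66, -10) - 3115/390 = (2178 - 1*(-1022))/(26 - 10) - 3115/390 = (2178 + 1022)/16 - 3115*1/390 = 3200*(1/16) - 623/78 = 200 - 623/78 = 14977/78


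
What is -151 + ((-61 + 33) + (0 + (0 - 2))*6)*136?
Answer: -5591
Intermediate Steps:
-151 + ((-61 + 33) + (0 + (0 - 2))*6)*136 = -151 + (-28 + (0 - 2)*6)*136 = -151 + (-28 - 2*6)*136 = -151 + (-28 - 12)*136 = -151 - 40*136 = -151 - 5440 = -5591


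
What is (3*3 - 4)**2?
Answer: 25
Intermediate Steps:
(3*3 - 4)**2 = (9 - 4)**2 = 5**2 = 25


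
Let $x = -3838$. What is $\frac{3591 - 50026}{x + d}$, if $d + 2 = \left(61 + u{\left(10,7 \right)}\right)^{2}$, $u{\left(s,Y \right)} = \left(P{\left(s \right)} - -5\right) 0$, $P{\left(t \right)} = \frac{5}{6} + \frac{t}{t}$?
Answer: $\frac{46435}{119} \approx 390.21$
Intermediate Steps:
$P{\left(t \right)} = \frac{11}{6}$ ($P{\left(t \right)} = 5 \cdot \frac{1}{6} + 1 = \frac{5}{6} + 1 = \frac{11}{6}$)
$u{\left(s,Y \right)} = 0$ ($u{\left(s,Y \right)} = \left(\frac{11}{6} - -5\right) 0 = \left(\frac{11}{6} + 5\right) 0 = \frac{41}{6} \cdot 0 = 0$)
$d = 3719$ ($d = -2 + \left(61 + 0\right)^{2} = -2 + 61^{2} = -2 + 3721 = 3719$)
$\frac{3591 - 50026}{x + d} = \frac{3591 - 50026}{-3838 + 3719} = - \frac{46435}{-119} = \left(-46435\right) \left(- \frac{1}{119}\right) = \frac{46435}{119}$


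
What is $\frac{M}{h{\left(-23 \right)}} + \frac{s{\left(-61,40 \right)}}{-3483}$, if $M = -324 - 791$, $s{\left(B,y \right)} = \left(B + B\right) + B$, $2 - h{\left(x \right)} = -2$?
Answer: $- \frac{1294271}{4644} \approx -278.7$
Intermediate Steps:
$h{\left(x \right)} = 4$ ($h{\left(x \right)} = 2 - -2 = 2 + 2 = 4$)
$s{\left(B,y \right)} = 3 B$ ($s{\left(B,y \right)} = 2 B + B = 3 B$)
$M = -1115$
$\frac{M}{h{\left(-23 \right)}} + \frac{s{\left(-61,40 \right)}}{-3483} = - \frac{1115}{4} + \frac{3 \left(-61\right)}{-3483} = \left(-1115\right) \frac{1}{4} - - \frac{61}{1161} = - \frac{1115}{4} + \frac{61}{1161} = - \frac{1294271}{4644}$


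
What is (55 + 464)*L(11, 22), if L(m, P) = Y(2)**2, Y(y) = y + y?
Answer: 8304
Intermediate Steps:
Y(y) = 2*y
L(m, P) = 16 (L(m, P) = (2*2)**2 = 4**2 = 16)
(55 + 464)*L(11, 22) = (55 + 464)*16 = 519*16 = 8304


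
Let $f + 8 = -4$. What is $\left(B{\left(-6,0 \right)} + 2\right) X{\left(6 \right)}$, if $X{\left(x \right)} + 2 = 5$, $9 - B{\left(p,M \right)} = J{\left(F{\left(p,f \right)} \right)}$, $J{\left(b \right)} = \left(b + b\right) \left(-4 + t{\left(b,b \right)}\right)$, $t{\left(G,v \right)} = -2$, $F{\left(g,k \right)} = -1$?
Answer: $-3$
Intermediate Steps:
$f = -12$ ($f = -8 - 4 = -12$)
$J{\left(b \right)} = - 12 b$ ($J{\left(b \right)} = \left(b + b\right) \left(-4 - 2\right) = 2 b \left(-6\right) = - 12 b$)
$B{\left(p,M \right)} = -3$ ($B{\left(p,M \right)} = 9 - \left(-12\right) \left(-1\right) = 9 - 12 = -3$)
$X{\left(x \right)} = 3$ ($X{\left(x \right)} = -2 + 5 = 3$)
$\left(B{\left(-6,0 \right)} + 2\right) X{\left(6 \right)} = \left(-3 + 2\right) 3 = \left(-1\right) 3 = -3$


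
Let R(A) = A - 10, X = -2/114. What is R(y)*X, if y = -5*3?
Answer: 25/57 ≈ 0.43860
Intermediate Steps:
y = -15
X = -1/57 (X = -2*1/114 = -1/57 ≈ -0.017544)
R(A) = -10 + A
R(y)*X = (-10 - 15)*(-1/57) = -25*(-1/57) = 25/57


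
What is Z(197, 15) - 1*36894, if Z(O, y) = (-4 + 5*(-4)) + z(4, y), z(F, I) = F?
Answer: -36914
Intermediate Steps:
Z(O, y) = -20 (Z(O, y) = (-4 + 5*(-4)) + 4 = (-4 - 20) + 4 = -24 + 4 = -20)
Z(197, 15) - 1*36894 = -20 - 1*36894 = -20 - 36894 = -36914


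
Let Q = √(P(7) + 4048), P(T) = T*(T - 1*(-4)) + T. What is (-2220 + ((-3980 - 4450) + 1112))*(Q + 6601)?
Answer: -62960338 - 19076*√1033 ≈ -6.3573e+7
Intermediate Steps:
P(T) = T + T*(4 + T) (P(T) = T*(T + 4) + T = T*(4 + T) + T = T + T*(4 + T))
Q = 2*√1033 (Q = √(7*(5 + 7) + 4048) = √(7*12 + 4048) = √(84 + 4048) = √4132 = 2*√1033 ≈ 64.281)
(-2220 + ((-3980 - 4450) + 1112))*(Q + 6601) = (-2220 + ((-3980 - 4450) + 1112))*(2*√1033 + 6601) = (-2220 + (-8430 + 1112))*(6601 + 2*√1033) = (-2220 - 7318)*(6601 + 2*√1033) = -9538*(6601 + 2*√1033) = -62960338 - 19076*√1033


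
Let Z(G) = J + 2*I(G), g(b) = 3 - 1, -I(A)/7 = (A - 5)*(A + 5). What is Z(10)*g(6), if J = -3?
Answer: -2106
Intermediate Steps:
I(A) = -7*(-5 + A)*(5 + A) (I(A) = -7*(A - 5)*(A + 5) = -7*(-5 + A)*(5 + A))
g(b) = 2
Z(G) = 347 - 14*G² (Z(G) = -3 + 2*(175 - 7*G²) = -3 + (350 - 14*G²) = 347 - 14*G²)
Z(10)*g(6) = (347 - 14*10²)*2 = (347 - 14*100)*2 = (347 - 1400)*2 = -1053*2 = -2106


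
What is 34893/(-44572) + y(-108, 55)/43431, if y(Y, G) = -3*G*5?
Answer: -517403261/645268844 ≈ -0.80184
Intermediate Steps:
y(Y, G) = -15*G
34893/(-44572) + y(-108, 55)/43431 = 34893/(-44572) - 15*55/43431 = 34893*(-1/44572) - 825*1/43431 = -34893/44572 - 275/14477 = -517403261/645268844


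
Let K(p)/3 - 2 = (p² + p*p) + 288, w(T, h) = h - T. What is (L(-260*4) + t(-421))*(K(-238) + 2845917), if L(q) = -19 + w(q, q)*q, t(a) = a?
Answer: -1402126440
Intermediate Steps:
K(p) = 870 + 6*p² (K(p) = 6 + 3*((p² + p*p) + 288) = 6 + 3*((p² + p²) + 288) = 6 + 3*(2*p² + 288) = 6 + 3*(288 + 2*p²) = 6 + (864 + 6*p²) = 870 + 6*p²)
L(q) = -19 (L(q) = -19 + (q - q)*q = -19 + 0*q = -19 + 0 = -19)
(L(-260*4) + t(-421))*(K(-238) + 2845917) = (-19 - 421)*((870 + 6*(-238)²) + 2845917) = -440*((870 + 6*56644) + 2845917) = -440*((870 + 339864) + 2845917) = -440*(340734 + 2845917) = -440*3186651 = -1402126440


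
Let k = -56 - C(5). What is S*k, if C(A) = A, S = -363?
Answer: 22143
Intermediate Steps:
k = -61 (k = -56 - 1*5 = -56 - 5 = -61)
S*k = -363*(-61) = 22143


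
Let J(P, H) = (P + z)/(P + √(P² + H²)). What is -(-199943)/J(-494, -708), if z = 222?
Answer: 49385921/136 - 999715*√7453/136 ≈ -2.7147e+5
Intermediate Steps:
J(P, H) = (222 + P)/(P + √(H² + P²)) (J(P, H) = (P + 222)/(P + √(P² + H²)) = (222 + P)/(P + √(H² + P²)))
-(-199943)/J(-494, -708) = -(-199943)/((222 - 494)/(-494 + √((-708)² + (-494)²))) = -(-199943)/(-272/(-494 + √(501264 + 244036))) = -(-199943)/(-272/(-494 + √745300)) = -(-199943)/(-272/(-494 + 10*√7453)) = -(-199943)/((-272/(-494 + 10*√7453))) = -(-199943)*(247/136 - 5*√7453/136) = -(-49385921/136 + 999715*√7453/136) = 49385921/136 - 999715*√7453/136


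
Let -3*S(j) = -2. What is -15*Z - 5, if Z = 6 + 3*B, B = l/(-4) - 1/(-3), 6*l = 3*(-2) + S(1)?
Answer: -120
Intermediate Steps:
S(j) = ⅔ (S(j) = -⅓*(-2) = ⅔)
l = -8/9 (l = (3*(-2) + ⅔)/6 = (-6 + ⅔)/6 = (⅙)*(-16/3) = -8/9 ≈ -0.88889)
B = 5/9 (B = -8/9/(-4) - 1/(-3) = -8/9*(-¼) - 1*(-⅓) = 2/9 + ⅓ = 5/9 ≈ 0.55556)
Z = 23/3 (Z = 6 + 3*(5/9) = 6 + 5/3 = 23/3 ≈ 7.6667)
-15*Z - 5 = -15*23/3 - 5 = -115 - 5 = -120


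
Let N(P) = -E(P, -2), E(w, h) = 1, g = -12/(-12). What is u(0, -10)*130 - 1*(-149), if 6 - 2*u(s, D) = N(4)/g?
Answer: 604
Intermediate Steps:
g = 1 (g = -12*(-1/12) = 1)
N(P) = -1 (N(P) = -1*1 = -1)
u(s, D) = 7/2 (u(s, D) = 3 - (-1)/(2*1) = 3 - (-1)/2 = 3 - ½*(-1) = 3 + ½ = 7/2)
u(0, -10)*130 - 1*(-149) = (7/2)*130 - 1*(-149) = 455 + 149 = 604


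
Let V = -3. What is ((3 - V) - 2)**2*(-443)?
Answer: -7088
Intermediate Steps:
((3 - V) - 2)**2*(-443) = ((3 - 1*(-3)) - 2)**2*(-443) = ((3 + 3) - 2)**2*(-443) = (6 - 2)**2*(-443) = 4**2*(-443) = 16*(-443) = -7088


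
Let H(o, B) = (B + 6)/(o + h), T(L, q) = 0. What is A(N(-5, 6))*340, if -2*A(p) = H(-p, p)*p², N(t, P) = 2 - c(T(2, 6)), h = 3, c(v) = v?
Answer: -5440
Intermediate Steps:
N(t, P) = 2 (N(t, P) = 2 - 1*0 = 2 + 0 = 2)
H(o, B) = (6 + B)/(3 + o) (H(o, B) = (B + 6)/(o + 3) = (6 + B)/(3 + o))
A(p) = -p²*(6 + p)/(2*(3 - p)) (A(p) = -(6 + p)/(3 - p)*p²/2 = -p²*(6 + p)/(2*(3 - p)))
A(N(-5, 6))*340 = ((½)*2²*(6 + 2)/(-3 + 2))*340 = ((½)*4*8/(-1))*340 = ((½)*4*(-1)*8)*340 = -16*340 = -5440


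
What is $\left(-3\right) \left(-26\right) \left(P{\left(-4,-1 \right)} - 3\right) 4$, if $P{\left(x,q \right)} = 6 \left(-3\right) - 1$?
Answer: $-6864$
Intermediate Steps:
$P{\left(x,q \right)} = -19$ ($P{\left(x,q \right)} = -18 - 1 = -19$)
$\left(-3\right) \left(-26\right) \left(P{\left(-4,-1 \right)} - 3\right) 4 = \left(-3\right) \left(-26\right) \left(-19 - 3\right) 4 = 78 \left(\left(-22\right) 4\right) = 78 \left(-88\right) = -6864$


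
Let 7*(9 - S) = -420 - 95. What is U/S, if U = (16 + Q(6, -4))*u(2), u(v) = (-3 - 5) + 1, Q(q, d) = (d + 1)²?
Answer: -1225/578 ≈ -2.1194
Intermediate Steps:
Q(q, d) = (1 + d)²
u(v) = -7 (u(v) = -8 + 1 = -7)
S = 578/7 (S = 9 - (-420 - 95)/7 = 9 - ⅐*(-515) = 9 + 515/7 = 578/7 ≈ 82.571)
U = -175 (U = (16 + (1 - 4)²)*(-7) = (16 + (-3)²)*(-7) = (16 + 9)*(-7) = 25*(-7) = -175)
U/S = -175/578/7 = -175*7/578 = -1225/578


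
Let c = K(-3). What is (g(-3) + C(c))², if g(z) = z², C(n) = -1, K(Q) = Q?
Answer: 64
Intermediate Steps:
c = -3
(g(-3) + C(c))² = ((-3)² - 1)² = (9 - 1)² = 8² = 64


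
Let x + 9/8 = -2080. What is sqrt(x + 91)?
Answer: 3*I*sqrt(3538)/4 ≈ 44.611*I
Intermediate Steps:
x = -16649/8 (x = -9/8 - 2080 = -16649/8 ≈ -2081.1)
sqrt(x + 91) = sqrt(-16649/8 + 91) = sqrt(-15921/8) = 3*I*sqrt(3538)/4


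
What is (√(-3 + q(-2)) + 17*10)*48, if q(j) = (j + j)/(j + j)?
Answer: 8160 + 48*I*√2 ≈ 8160.0 + 67.882*I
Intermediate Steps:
q(j) = 1 (q(j) = (2*j)/((2*j)) = (2*j)*(1/(2*j)) = 1)
(√(-3 + q(-2)) + 17*10)*48 = (√(-3 + 1) + 17*10)*48 = (√(-2) + 170)*48 = (I*√2 + 170)*48 = (170 + I*√2)*48 = 8160 + 48*I*√2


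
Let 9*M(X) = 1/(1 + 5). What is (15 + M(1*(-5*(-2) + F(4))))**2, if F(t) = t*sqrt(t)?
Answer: 657721/2916 ≈ 225.56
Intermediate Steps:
F(t) = t**(3/2)
M(X) = 1/54 (M(X) = 1/(9*(1 + 5)) = (1/9)/6 = (1/9)*(1/6) = 1/54)
(15 + M(1*(-5*(-2) + F(4))))**2 = (15 + 1/54)**2 = (811/54)**2 = 657721/2916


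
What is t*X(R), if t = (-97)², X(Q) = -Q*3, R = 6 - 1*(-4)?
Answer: -282270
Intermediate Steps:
R = 10 (R = 6 + 4 = 10)
X(Q) = -3*Q
t = 9409
t*X(R) = 9409*(-3*10) = 9409*(-30) = -282270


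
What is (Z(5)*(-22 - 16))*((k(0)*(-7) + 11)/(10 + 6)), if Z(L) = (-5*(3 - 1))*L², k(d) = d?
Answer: 26125/4 ≈ 6531.3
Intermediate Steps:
Z(L) = -10*L² (Z(L) = (-5*2)*L² = -10*L²)
(Z(5)*(-22 - 16))*((k(0)*(-7) + 11)/(10 + 6)) = ((-10*5²)*(-22 - 16))*((0*(-7) + 11)/(10 + 6)) = (-10*25*(-38))*((0 + 11)/16) = (-250*(-38))*(11*(1/16)) = 9500*(11/16) = 26125/4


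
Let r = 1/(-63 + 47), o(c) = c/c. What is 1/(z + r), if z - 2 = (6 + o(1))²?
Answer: 16/815 ≈ 0.019632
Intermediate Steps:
o(c) = 1
r = -1/16 (r = 1/(-16) = -1/16 ≈ -0.062500)
z = 51 (z = 2 + (6 + 1)² = 2 + 7² = 2 + 49 = 51)
1/(z + r) = 1/(51 - 1/16) = 1/(815/16) = 16/815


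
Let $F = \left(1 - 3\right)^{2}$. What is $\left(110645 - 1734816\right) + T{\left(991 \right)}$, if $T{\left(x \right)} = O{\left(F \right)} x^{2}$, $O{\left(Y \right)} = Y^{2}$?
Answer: $14089125$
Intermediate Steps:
$F = 4$ ($F = \left(-2\right)^{2} = 4$)
$T{\left(x \right)} = 16 x^{2}$ ($T{\left(x \right)} = 4^{2} x^{2} = 16 x^{2}$)
$\left(110645 - 1734816\right) + T{\left(991 \right)} = \left(110645 - 1734816\right) + 16 \cdot 991^{2} = -1624171 + 16 \cdot 982081 = -1624171 + 15713296 = 14089125$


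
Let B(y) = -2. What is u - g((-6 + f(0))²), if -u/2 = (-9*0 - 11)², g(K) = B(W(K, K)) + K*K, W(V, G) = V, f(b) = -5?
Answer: -14881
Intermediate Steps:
g(K) = -2 + K² (g(K) = -2 + K*K = -2 + K²)
u = -242 (u = -2*(-9*0 - 11)² = -2*(0 - 11)² = -2*(-11)² = -2*121 = -242)
u - g((-6 + f(0))²) = -242 - (-2 + ((-6 - 5)²)²) = -242 - (-2 + ((-11)²)²) = -242 - (-2 + 121²) = -242 - (-2 + 14641) = -242 - 1*14639 = -242 - 14639 = -14881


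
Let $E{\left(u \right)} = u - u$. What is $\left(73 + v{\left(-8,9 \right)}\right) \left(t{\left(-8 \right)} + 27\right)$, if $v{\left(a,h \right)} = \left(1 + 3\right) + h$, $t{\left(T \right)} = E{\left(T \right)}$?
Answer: $2322$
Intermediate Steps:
$E{\left(u \right)} = 0$
$t{\left(T \right)} = 0$
$v{\left(a,h \right)} = 4 + h$
$\left(73 + v{\left(-8,9 \right)}\right) \left(t{\left(-8 \right)} + 27\right) = \left(73 + \left(4 + 9\right)\right) \left(0 + 27\right) = \left(73 + 13\right) 27 = 86 \cdot 27 = 2322$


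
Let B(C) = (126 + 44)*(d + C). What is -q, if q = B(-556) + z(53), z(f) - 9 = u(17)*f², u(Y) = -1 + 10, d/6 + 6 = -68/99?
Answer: 2509670/33 ≈ 76051.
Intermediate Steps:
d = -1324/33 (d = -36 + 6*(-68/99) = -36 - 136/33 = -1324/33 ≈ -40.121)
u(Y) = 9
z(f) = 9 + 9*f²
B(C) = -225080/33 + 170*C (B(C) = (126 + 44)*(-1324/33 + C) = 170*(-1324/33 + C) = -225080/33 + 170*C)
q = -2509670/33 (q = (-225080/33 + 170*(-556)) + (9 + 9*53²) = (-225080/33 - 94520) + (9 + 9*2809) = -3344240/33 + (9 + 25281) = -3344240/33 + 25290 = -2509670/33 ≈ -76051.)
-q = -1*(-2509670/33) = 2509670/33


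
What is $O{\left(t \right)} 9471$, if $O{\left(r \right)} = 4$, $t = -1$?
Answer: $37884$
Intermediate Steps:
$O{\left(t \right)} 9471 = 4 \cdot 9471 = 37884$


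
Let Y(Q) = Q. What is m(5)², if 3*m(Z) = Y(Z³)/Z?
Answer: 625/9 ≈ 69.444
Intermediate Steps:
m(Z) = Z²/3 (m(Z) = (Z³/Z)/3 = Z²/3)
m(5)² = ((⅓)*5²)² = ((⅓)*25)² = (25/3)² = 625/9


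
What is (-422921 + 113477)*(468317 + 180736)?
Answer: -200845556532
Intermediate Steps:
(-422921 + 113477)*(468317 + 180736) = -309444*649053 = -200845556532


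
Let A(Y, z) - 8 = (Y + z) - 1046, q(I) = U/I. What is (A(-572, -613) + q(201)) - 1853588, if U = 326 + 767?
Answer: -373016918/201 ≈ -1.8558e+6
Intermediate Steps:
U = 1093
q(I) = 1093/I
A(Y, z) = -1038 + Y + z (A(Y, z) = 8 + ((Y + z) - 1046) = 8 + (-1046 + Y + z) = -1038 + Y + z)
(A(-572, -613) + q(201)) - 1853588 = ((-1038 - 572 - 613) + 1093/201) - 1853588 = (-2223 + 1093*(1/201)) - 1853588 = (-2223 + 1093/201) - 1853588 = -445730/201 - 1853588 = -373016918/201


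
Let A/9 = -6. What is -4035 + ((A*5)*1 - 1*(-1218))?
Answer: -3087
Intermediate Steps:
A = -54 (A = 9*(-6) = -54)
-4035 + ((A*5)*1 - 1*(-1218)) = -4035 + (-54*5*1 - 1*(-1218)) = -4035 + (-270*1 + 1218) = -4035 + (-270 + 1218) = -4035 + 948 = -3087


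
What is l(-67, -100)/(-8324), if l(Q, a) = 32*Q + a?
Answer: 561/2081 ≈ 0.26958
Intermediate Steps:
l(Q, a) = a + 32*Q
l(-67, -100)/(-8324) = (-100 + 32*(-67))/(-8324) = (-100 - 2144)*(-1/8324) = -2244*(-1/8324) = 561/2081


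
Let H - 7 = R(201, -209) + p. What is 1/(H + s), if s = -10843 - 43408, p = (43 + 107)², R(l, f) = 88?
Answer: -1/31656 ≈ -3.1590e-5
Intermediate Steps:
p = 22500 (p = 150² = 22500)
s = -54251
H = 22595 (H = 7 + (88 + 22500) = 7 + 22588 = 22595)
1/(H + s) = 1/(22595 - 54251) = 1/(-31656) = -1/31656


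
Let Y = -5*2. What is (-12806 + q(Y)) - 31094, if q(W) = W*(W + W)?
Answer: -43700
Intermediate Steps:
Y = -10
q(W) = 2*W**2 (q(W) = W*(2*W) = 2*W**2)
(-12806 + q(Y)) - 31094 = (-12806 + 2*(-10)**2) - 31094 = (-12806 + 2*100) - 31094 = (-12806 + 200) - 31094 = -12606 - 31094 = -43700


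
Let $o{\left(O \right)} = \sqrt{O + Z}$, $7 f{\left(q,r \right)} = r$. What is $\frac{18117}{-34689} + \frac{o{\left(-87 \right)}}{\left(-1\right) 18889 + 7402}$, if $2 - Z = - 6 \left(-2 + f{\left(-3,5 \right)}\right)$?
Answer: $- \frac{6039}{11563} - \frac{i \sqrt{4543}}{80409} \approx -0.52227 - 0.00083824 i$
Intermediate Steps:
$f{\left(q,r \right)} = \frac{r}{7}$
$Z = - \frac{40}{7}$ ($Z = 2 - - 6 \left(-2 + \frac{1}{7} \cdot 5\right) = 2 - - 6 \left(-2 + \frac{5}{7}\right) = 2 - \left(-6\right) \left(- \frac{9}{7}\right) = 2 - \frac{54}{7} = - \frac{40}{7} \approx -5.7143$)
$o{\left(O \right)} = \sqrt{- \frac{40}{7} + O}$ ($o{\left(O \right)} = \sqrt{O - \frac{40}{7}} = \sqrt{- \frac{40}{7} + O}$)
$\frac{18117}{-34689} + \frac{o{\left(-87 \right)}}{\left(-1\right) 18889 + 7402} = \frac{18117}{-34689} + \frac{\frac{1}{7} \sqrt{-280 + 49 \left(-87\right)}}{\left(-1\right) 18889 + 7402} = 18117 \left(- \frac{1}{34689}\right) + \frac{\frac{1}{7} \sqrt{-280 - 4263}}{-18889 + 7402} = - \frac{6039}{11563} + \frac{\frac{1}{7} \sqrt{-4543}}{-11487} = - \frac{6039}{11563} + \frac{i \sqrt{4543}}{7} \left(- \frac{1}{11487}\right) = - \frac{6039}{11563} - \frac{i \sqrt{4543}}{80409}$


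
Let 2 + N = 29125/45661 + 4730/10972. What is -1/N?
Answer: 250496246/233224477 ≈ 1.0741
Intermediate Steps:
N = -233224477/250496246 (N = -2 + (29125/45661 + 4730/10972) = -2 + (29125*(1/45661) + 4730*(1/10972)) = -2 + (29125/45661 + 2365/5486) = -2 + 267768015/250496246 = -233224477/250496246 ≈ -0.93105)
-1/N = -1/(-233224477/250496246) = -1*(-250496246/233224477) = 250496246/233224477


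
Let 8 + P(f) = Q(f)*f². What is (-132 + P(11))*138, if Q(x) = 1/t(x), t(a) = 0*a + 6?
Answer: -16537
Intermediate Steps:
t(a) = 6 (t(a) = 0 + 6 = 6)
Q(x) = ⅙ (Q(x) = 1/6 = ⅙)
P(f) = -8 + f²/6
(-132 + P(11))*138 = (-132 + (-8 + (⅙)*11²))*138 = (-132 + (-8 + (⅙)*121))*138 = (-132 + (-8 + 121/6))*138 = (-132 + 73/6)*138 = -719/6*138 = -16537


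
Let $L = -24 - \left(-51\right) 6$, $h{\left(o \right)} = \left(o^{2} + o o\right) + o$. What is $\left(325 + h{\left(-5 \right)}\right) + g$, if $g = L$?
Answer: $652$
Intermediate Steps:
$h{\left(o \right)} = o + 2 o^{2}$ ($h{\left(o \right)} = \left(o^{2} + o^{2}\right) + o = 2 o^{2} + o = o + 2 o^{2}$)
$L = 282$ ($L = -24 - -306 = -24 + 306 = 282$)
$g = 282$
$\left(325 + h{\left(-5 \right)}\right) + g = \left(325 - 5 \left(1 + 2 \left(-5\right)\right)\right) + 282 = \left(325 - 5 \left(1 - 10\right)\right) + 282 = \left(325 - -45\right) + 282 = \left(325 + 45\right) + 282 = 370 + 282 = 652$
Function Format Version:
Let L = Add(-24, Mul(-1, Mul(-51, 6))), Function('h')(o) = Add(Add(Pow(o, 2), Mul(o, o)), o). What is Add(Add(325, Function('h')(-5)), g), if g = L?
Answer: 652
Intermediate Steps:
Function('h')(o) = Add(o, Mul(2, Pow(o, 2))) (Function('h')(o) = Add(Add(Pow(o, 2), Pow(o, 2)), o) = Add(Mul(2, Pow(o, 2)), o) = Add(o, Mul(2, Pow(o, 2))))
L = 282 (L = Add(-24, Mul(-1, -306)) = Add(-24, 306) = 282)
g = 282
Add(Add(325, Function('h')(-5)), g) = Add(Add(325, Mul(-5, Add(1, Mul(2, -5)))), 282) = Add(Add(325, Mul(-5, Add(1, -10))), 282) = Add(Add(325, Mul(-5, -9)), 282) = Add(Add(325, 45), 282) = Add(370, 282) = 652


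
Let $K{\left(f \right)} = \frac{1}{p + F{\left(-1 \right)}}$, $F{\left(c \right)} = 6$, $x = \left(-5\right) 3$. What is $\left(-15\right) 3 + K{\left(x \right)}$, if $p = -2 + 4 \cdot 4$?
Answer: $- \frac{899}{20} \approx -44.95$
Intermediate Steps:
$x = -15$
$p = 14$ ($p = -2 + 16 = 14$)
$K{\left(f \right)} = \frac{1}{20}$ ($K{\left(f \right)} = \frac{1}{14 + 6} = \frac{1}{20}$)
$\left(-15\right) 3 + K{\left(x \right)} = \left(-15\right) 3 + \frac{1}{20} = -45 + \frac{1}{20} = - \frac{899}{20}$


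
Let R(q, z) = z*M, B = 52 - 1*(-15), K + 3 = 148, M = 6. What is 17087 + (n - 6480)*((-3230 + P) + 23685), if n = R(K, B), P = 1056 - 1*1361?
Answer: -122454613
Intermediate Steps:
K = 145 (K = -3 + 148 = 145)
P = -305 (P = 1056 - 1361 = -305)
B = 67 (B = 52 + 15 = 67)
R(q, z) = 6*z (R(q, z) = z*6 = 6*z)
n = 402 (n = 6*67 = 402)
17087 + (n - 6480)*((-3230 + P) + 23685) = 17087 + (402 - 6480)*((-3230 - 305) + 23685) = 17087 - 6078*(-3535 + 23685) = 17087 - 6078*20150 = 17087 - 122471700 = -122454613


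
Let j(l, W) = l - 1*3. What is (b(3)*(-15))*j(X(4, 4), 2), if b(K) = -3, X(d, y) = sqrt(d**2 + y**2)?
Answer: -135 + 180*sqrt(2) ≈ 119.56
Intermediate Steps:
j(l, W) = -3 + l (j(l, W) = l - 3 = -3 + l)
(b(3)*(-15))*j(X(4, 4), 2) = (-3*(-15))*(-3 + sqrt(4**2 + 4**2)) = 45*(-3 + sqrt(16 + 16)) = 45*(-3 + sqrt(32)) = 45*(-3 + 4*sqrt(2)) = -135 + 180*sqrt(2)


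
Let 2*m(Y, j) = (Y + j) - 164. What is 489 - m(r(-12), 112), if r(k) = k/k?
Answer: 1029/2 ≈ 514.50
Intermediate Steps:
r(k) = 1
m(Y, j) = -82 + Y/2 + j/2 (m(Y, j) = ((Y + j) - 164)/2 = (-164 + Y + j)/2 = -82 + Y/2 + j/2)
489 - m(r(-12), 112) = 489 - (-82 + (½)*1 + (½)*112) = 489 - (-82 + ½ + 56) = 489 - 1*(-51/2) = 489 + 51/2 = 1029/2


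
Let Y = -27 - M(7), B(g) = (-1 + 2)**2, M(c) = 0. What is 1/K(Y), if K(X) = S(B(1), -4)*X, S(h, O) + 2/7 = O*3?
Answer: 7/2322 ≈ 0.0030146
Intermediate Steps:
B(g) = 1 (B(g) = 1**2 = 1)
S(h, O) = -2/7 + 3*O (S(h, O) = -2/7 + O*3 = -2/7 + 3*O)
Y = -27 (Y = -27 - 1*0 = -27 + 0 = -27)
K(X) = -86*X/7 (K(X) = (-2/7 + 3*(-4))*X = (-2/7 - 12)*X = -86*X/7)
1/K(Y) = 1/(-86/7*(-27)) = 1/(2322/7) = 7/2322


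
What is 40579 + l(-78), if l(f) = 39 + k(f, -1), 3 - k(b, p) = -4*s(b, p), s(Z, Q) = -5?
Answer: 40601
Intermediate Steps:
k(b, p) = -17 (k(b, p) = 3 - (-4)*(-5) = 3 - 1*20 = 3 - 20 = -17)
l(f) = 22 (l(f) = 39 - 17 = 22)
40579 + l(-78) = 40579 + 22 = 40601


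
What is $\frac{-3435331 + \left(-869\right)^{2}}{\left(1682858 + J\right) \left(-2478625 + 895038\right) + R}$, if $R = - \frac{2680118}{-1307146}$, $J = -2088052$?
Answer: $- \frac{1751686747410}{419371619076527153} \approx -4.1769 \cdot 10^{-6}$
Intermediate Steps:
$R = \frac{1340059}{653573}$ ($R = \left(-2680118\right) \left(- \frac{1}{1307146}\right) = \frac{1340059}{653573} \approx 2.0504$)
$\frac{-3435331 + \left(-869\right)^{2}}{\left(1682858 + J\right) \left(-2478625 + 895038\right) + R} = \frac{-3435331 + \left(-869\right)^{2}}{\left(1682858 - 2088052\right) \left(-2478625 + 895038\right) + \frac{1340059}{653573}} = \frac{-3435331 + 755161}{\left(-405194\right) \left(-1583587\right) + \frac{1340059}{653573}} = - \frac{2680170}{641659950878 + \frac{1340059}{653573}} = - \frac{2680170}{\frac{419371619076527153}{653573}} = \left(-2680170\right) \frac{653573}{419371619076527153} = - \frac{1751686747410}{419371619076527153}$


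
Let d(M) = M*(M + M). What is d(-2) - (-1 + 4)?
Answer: 5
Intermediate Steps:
d(M) = 2*M² (d(M) = M*(2*M) = 2*M²)
d(-2) - (-1 + 4) = 2*(-2)² - (-1 + 4) = 2*4 - 3 = 8 - 1*3 = 8 - 3 = 5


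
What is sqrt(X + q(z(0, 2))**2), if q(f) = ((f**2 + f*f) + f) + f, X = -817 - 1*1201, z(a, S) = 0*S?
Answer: I*sqrt(2018) ≈ 44.922*I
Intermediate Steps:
z(a, S) = 0
X = -2018 (X = -817 - 1201 = -2018)
q(f) = 2*f + 2*f**2 (q(f) = ((f**2 + f**2) + f) + f = (2*f**2 + f) + f = (f + 2*f**2) + f = 2*f + 2*f**2)
sqrt(X + q(z(0, 2))**2) = sqrt(-2018 + (2*0*(1 + 0))**2) = sqrt(-2018 + (2*0*1)**2) = sqrt(-2018 + 0**2) = sqrt(-2018 + 0) = sqrt(-2018) = I*sqrt(2018)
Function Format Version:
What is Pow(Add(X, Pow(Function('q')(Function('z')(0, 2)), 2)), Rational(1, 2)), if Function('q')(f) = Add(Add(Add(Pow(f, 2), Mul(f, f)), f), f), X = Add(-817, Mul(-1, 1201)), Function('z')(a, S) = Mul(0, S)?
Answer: Mul(I, Pow(2018, Rational(1, 2))) ≈ Mul(44.922, I)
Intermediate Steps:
Function('z')(a, S) = 0
X = -2018 (X = Add(-817, -1201) = -2018)
Function('q')(f) = Add(Mul(2, f), Mul(2, Pow(f, 2))) (Function('q')(f) = Add(Add(Add(Pow(f, 2), Pow(f, 2)), f), f) = Add(Add(Mul(2, Pow(f, 2)), f), f) = Add(Add(f, Mul(2, Pow(f, 2))), f) = Add(Mul(2, f), Mul(2, Pow(f, 2))))
Pow(Add(X, Pow(Function('q')(Function('z')(0, 2)), 2)), Rational(1, 2)) = Pow(Add(-2018, Pow(Mul(2, 0, Add(1, 0)), 2)), Rational(1, 2)) = Pow(Add(-2018, Pow(Mul(2, 0, 1), 2)), Rational(1, 2)) = Pow(Add(-2018, Pow(0, 2)), Rational(1, 2)) = Pow(Add(-2018, 0), Rational(1, 2)) = Pow(-2018, Rational(1, 2)) = Mul(I, Pow(2018, Rational(1, 2)))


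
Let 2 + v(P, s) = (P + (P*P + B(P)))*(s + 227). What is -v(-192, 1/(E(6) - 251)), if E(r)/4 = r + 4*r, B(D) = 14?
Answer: -1090894634/131 ≈ -8.3274e+6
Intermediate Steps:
E(r) = 20*r (E(r) = 4*(r + 4*r) = 4*(5*r) = 20*r)
v(P, s) = -2 + (227 + s)*(14 + P + P²) (v(P, s) = -2 + (P + (P*P + 14))*(s + 227) = -2 + (P + (P² + 14))*(227 + s) = -2 + (P + (14 + P²))*(227 + s) = -2 + (14 + P + P²)*(227 + s) = -2 + (227 + s)*(14 + P + P²))
-v(-192, 1/(E(6) - 251)) = -(3176 + 14/(20*6 - 251) + 227*(-192) + 227*(-192)² - 192/(20*6 - 251) + (-192)²/(20*6 - 251)) = -(3176 + 14/(120 - 251) - 43584 + 227*36864 - 192/(120 - 251) + 36864/(120 - 251)) = -(3176 + 14/(-131) - 43584 + 8368128 - 192/(-131) + 36864/(-131)) = -(3176 + 14*(-1/131) - 43584 + 8368128 - 192*(-1/131) - 1/131*36864) = -(3176 - 14/131 - 43584 + 8368128 + 192/131 - 36864/131) = -1*1090894634/131 = -1090894634/131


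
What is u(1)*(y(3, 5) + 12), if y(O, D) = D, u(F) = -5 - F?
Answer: -102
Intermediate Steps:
u(1)*(y(3, 5) + 12) = (-5 - 1*1)*(5 + 12) = (-5 - 1)*17 = -6*17 = -102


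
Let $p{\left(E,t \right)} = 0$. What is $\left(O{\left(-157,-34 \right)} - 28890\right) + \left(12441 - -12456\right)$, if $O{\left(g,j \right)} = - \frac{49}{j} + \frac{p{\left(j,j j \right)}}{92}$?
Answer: $- \frac{135713}{34} \approx -3991.6$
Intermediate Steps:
$O{\left(g,j \right)} = - \frac{49}{j}$ ($O{\left(g,j \right)} = - \frac{49}{j} + \frac{0}{92} = - \frac{49}{j} + 0 \cdot \frac{1}{92} = - \frac{49}{j} + 0 = - \frac{49}{j}$)
$\left(O{\left(-157,-34 \right)} - 28890\right) + \left(12441 - -12456\right) = \left(- \frac{49}{-34} - 28890\right) + \left(12441 - -12456\right) = \left(\left(-49\right) \left(- \frac{1}{34}\right) - 28890\right) + \left(12441 + 12456\right) = \left(\frac{49}{34} - 28890\right) + 24897 = - \frac{982211}{34} + 24897 = - \frac{135713}{34}$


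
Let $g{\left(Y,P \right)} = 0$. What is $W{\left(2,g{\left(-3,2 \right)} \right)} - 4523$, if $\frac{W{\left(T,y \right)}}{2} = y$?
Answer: $-4523$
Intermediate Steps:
$W{\left(T,y \right)} = 2 y$
$W{\left(2,g{\left(-3,2 \right)} \right)} - 4523 = 2 \cdot 0 - 4523 = 0 - 4523 = -4523$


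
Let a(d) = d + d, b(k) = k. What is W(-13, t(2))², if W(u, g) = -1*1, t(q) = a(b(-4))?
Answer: 1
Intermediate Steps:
a(d) = 2*d
t(q) = -8 (t(q) = 2*(-4) = -8)
W(u, g) = -1
W(-13, t(2))² = (-1)² = 1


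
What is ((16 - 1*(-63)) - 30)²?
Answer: 2401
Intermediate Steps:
((16 - 1*(-63)) - 30)² = ((16 + 63) - 30)² = (79 - 30)² = 49² = 2401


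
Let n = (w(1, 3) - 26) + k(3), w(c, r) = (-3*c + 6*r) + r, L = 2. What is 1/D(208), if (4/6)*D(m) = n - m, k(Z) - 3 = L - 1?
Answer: -1/318 ≈ -0.0031447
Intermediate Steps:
w(c, r) = -3*c + 7*r
k(Z) = 4 (k(Z) = 3 + (2 - 1) = 3 + 1 = 4)
n = -4 (n = ((-3*1 + 7*3) - 26) + 4 = ((-3 + 21) - 26) + 4 = (18 - 26) + 4 = -8 + 4 = -4)
D(m) = -6 - 3*m/2 (D(m) = 3*(-4 - m)/2 = -6 - 3*m/2)
1/D(208) = 1/(-6 - 3/2*208) = 1/(-6 - 312) = 1/(-318) = -1/318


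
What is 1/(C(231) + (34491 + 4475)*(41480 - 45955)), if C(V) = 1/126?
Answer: -126/21970979099 ≈ -5.7348e-9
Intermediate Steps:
C(V) = 1/126
1/(C(231) + (34491 + 4475)*(41480 - 45955)) = 1/(1/126 + (34491 + 4475)*(41480 - 45955)) = 1/(1/126 + 38966*(-4475)) = 1/(1/126 - 174372850) = 1/(-21970979099/126) = -126/21970979099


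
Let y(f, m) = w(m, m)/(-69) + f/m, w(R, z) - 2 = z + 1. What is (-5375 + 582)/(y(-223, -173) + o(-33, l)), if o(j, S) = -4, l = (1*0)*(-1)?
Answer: 57214041/2951 ≈ 19388.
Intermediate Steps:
w(R, z) = 3 + z (w(R, z) = 2 + (z + 1) = 2 + (1 + z) = 3 + z)
l = 0 (l = 0*(-1) = 0)
y(f, m) = -1/23 - m/69 + f/m (y(f, m) = (3 + m)/(-69) + f/m = (3 + m)*(-1/69) + f/m = (-1/23 - m/69) + f/m = -1/23 - m/69 + f/m)
(-5375 + 582)/(y(-223, -173) + o(-33, l)) = (-5375 + 582)/((-223 - 1/69*(-173)*(3 - 173))/(-173) - 4) = -4793/(-(-223 - 1/69*(-173)*(-170))/173 - 4) = -4793/(-(-223 - 29410/69)/173 - 4) = -4793/(-1/173*(-44797/69) - 4) = -4793/(44797/11937 - 4) = -4793/(-2951/11937) = -4793*(-11937/2951) = 57214041/2951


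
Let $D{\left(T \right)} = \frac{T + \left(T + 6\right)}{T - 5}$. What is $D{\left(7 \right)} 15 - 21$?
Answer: $129$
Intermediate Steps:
$D{\left(T \right)} = \frac{6 + 2 T}{-5 + T}$ ($D{\left(T \right)} = \frac{T + \left(6 + T\right)}{-5 + T} = \frac{6 + 2 T}{-5 + T}$)
$D{\left(7 \right)} 15 - 21 = \frac{2 \left(3 + 7\right)}{-5 + 7} \cdot 15 - 21 = 2 \cdot \frac{1}{2} \cdot 10 \cdot 15 - 21 = 10 \cdot 15 - 21 = 150 - 21 = 129$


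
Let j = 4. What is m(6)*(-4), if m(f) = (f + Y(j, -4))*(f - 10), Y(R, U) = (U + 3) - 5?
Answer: 0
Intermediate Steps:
Y(R, U) = -2 + U (Y(R, U) = (3 + U) - 5 = -2 + U)
m(f) = (-10 + f)*(-6 + f) (m(f) = (f + (-2 - 4))*(f - 10) = (f - 6)*(-10 + f) = (-6 + f)*(-10 + f) = (-10 + f)*(-6 + f))
m(6)*(-4) = (60 + 6² - 16*6)*(-4) = (60 + 36 - 96)*(-4) = 0*(-4) = 0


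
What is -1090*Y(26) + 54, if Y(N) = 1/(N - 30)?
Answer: 653/2 ≈ 326.50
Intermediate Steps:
Y(N) = 1/(-30 + N)
-1090*Y(26) + 54 = -1090/(-30 + 26) + 54 = -1090/(-4) + 54 = -1090*(-¼) + 54 = 545/2 + 54 = 653/2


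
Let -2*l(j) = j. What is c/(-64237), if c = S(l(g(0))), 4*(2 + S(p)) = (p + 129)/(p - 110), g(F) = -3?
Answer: 1997/55757716 ≈ 3.5816e-5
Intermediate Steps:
l(j) = -j/2
S(p) = -2 + (129 + p)/(4*(-110 + p)) (S(p) = -2 + ((p + 129)/(p - 110))/4 = -2 + ((129 + p)/(-110 + p))/4 = -2 + (129 + p)/(4*(-110 + p)))
c = -1997/868 (c = (1009 - (-7)*(-3)/2)/(4*(-110 - ½*(-3))) = (1009 - 7*3/2)/(4*(-110 + 3/2)) = (1009 - 21/2)/(4*(-217/2)) = (¼)*(-2/217)*(1997/2) = -1997/868 ≈ -2.3007)
c/(-64237) = -1997/868/(-64237) = -1997/868*(-1/64237) = 1997/55757716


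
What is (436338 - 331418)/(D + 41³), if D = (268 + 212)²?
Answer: 104920/299321 ≈ 0.35053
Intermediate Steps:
D = 230400 (D = 480² = 230400)
(436338 - 331418)/(D + 41³) = (436338 - 331418)/(230400 + 41³) = 104920/(230400 + 68921) = 104920/299321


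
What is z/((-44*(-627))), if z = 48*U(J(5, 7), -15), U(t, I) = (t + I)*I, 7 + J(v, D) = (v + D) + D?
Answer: 180/2299 ≈ 0.078295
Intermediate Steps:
J(v, D) = -7 + v + 2*D (J(v, D) = -7 + ((v + D) + D) = -7 + ((D + v) + D) = -7 + (v + 2*D) = -7 + v + 2*D)
U(t, I) = I*(I + t) (U(t, I) = (I + t)*I = I*(I + t))
z = 2160 (z = 48*(-15*(-15 + (-7 + 5 + 2*7))) = 48*(-15*(-15 + (-7 + 5 + 14))) = 48*(-15*(-15 + 12)) = 48*(-15*(-3)) = 48*45 = 2160)
z/((-44*(-627))) = 2160/((-44*(-627))) = 2160/27588 = 2160*(1/27588) = 180/2299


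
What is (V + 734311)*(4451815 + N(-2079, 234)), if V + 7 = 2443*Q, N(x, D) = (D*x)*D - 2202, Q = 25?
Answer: -87005006339069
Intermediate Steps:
N(x, D) = -2202 + x*D**2 (N(x, D) = x*D**2 - 2202 = -2202 + x*D**2)
V = 61068 (V = -7 + 2443*25 = -7 + 61075 = 61068)
(V + 734311)*(4451815 + N(-2079, 234)) = (61068 + 734311)*(4451815 + (-2202 - 2079*234**2)) = 795379*(4451815 + (-2202 - 2079*54756)) = 795379*(4451815 + (-2202 - 113837724)) = 795379*(4451815 - 113839926) = 795379*(-109388111) = -87005006339069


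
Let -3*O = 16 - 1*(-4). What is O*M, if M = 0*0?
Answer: 0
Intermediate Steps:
O = -20/3 (O = -(16 - 1*(-4))/3 = -(16 + 4)/3 = -⅓*20 = -20/3 ≈ -6.6667)
M = 0
O*M = -20/3*0 = 0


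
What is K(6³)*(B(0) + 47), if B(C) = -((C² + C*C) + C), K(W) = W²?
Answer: 2192832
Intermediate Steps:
B(C) = -C - 2*C² (B(C) = -((C² + C²) + C) = -(2*C² + C) = -(C + 2*C²) = -C - 2*C²)
K(6³)*(B(0) + 47) = (6³)²*(-1*0*(1 + 2*0) + 47) = 216²*(-1*0*(1 + 0) + 47) = 46656*(-1*0*1 + 47) = 46656*(0 + 47) = 46656*47 = 2192832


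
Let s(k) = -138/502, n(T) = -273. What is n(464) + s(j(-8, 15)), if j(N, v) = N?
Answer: -68592/251 ≈ -273.27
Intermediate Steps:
s(k) = -69/251 (s(k) = -138*1/502 = -69/251)
n(464) + s(j(-8, 15)) = -273 - 69/251 = -68592/251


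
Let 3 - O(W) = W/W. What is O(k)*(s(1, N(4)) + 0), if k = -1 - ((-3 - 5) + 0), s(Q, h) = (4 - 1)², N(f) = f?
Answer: 18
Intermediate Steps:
s(Q, h) = 9 (s(Q, h) = 3² = 9)
k = 7 (k = -1 - (-8 + 0) = -1 - 1*(-8) = -1 + 8 = 7)
O(W) = 2 (O(W) = 3 - W/W = 3 - 1*1 = 3 - 1 = 2)
O(k)*(s(1, N(4)) + 0) = 2*(9 + 0) = 2*9 = 18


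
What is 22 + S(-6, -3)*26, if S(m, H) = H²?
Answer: 256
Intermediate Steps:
22 + S(-6, -3)*26 = 22 + (-3)²*26 = 22 + 9*26 = 22 + 234 = 256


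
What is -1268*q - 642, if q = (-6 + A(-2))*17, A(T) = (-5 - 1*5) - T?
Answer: 301142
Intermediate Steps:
A(T) = -10 - T (A(T) = (-5 - 5) - T = -10 - T)
q = -238 (q = (-6 + (-10 - 1*(-2)))*17 = (-6 + (-10 + 2))*17 = (-6 - 8)*17 = -14*17 = -238)
-1268*q - 642 = -1268*(-238) - 642 = 301784 - 642 = 301142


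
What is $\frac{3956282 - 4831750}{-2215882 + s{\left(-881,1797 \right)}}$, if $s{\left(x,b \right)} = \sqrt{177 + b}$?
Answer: $\frac{969966891388}{2455066517975} + \frac{437734 \sqrt{1974}}{2455066517975} \approx 0.3951$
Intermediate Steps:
$\frac{3956282 - 4831750}{-2215882 + s{\left(-881,1797 \right)}} = \frac{3956282 - 4831750}{-2215882 + \sqrt{177 + 1797}} = - \frac{875468}{-2215882 + \sqrt{1974}}$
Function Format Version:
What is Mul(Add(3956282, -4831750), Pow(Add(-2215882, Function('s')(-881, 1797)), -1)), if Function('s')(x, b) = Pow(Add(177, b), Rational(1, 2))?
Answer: Add(Rational(969966891388, 2455066517975), Mul(Rational(437734, 2455066517975), Pow(1974, Rational(1, 2)))) ≈ 0.39510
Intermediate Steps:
Mul(Add(3956282, -4831750), Pow(Add(-2215882, Function('s')(-881, 1797)), -1)) = Mul(Add(3956282, -4831750), Pow(Add(-2215882, Pow(Add(177, 1797), Rational(1, 2))), -1)) = Mul(-875468, Pow(Add(-2215882, Pow(1974, Rational(1, 2))), -1))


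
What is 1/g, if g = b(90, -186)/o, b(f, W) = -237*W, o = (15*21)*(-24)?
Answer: -420/2449 ≈ -0.17150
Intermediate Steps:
o = -7560 (o = 315*(-24) = -7560)
g = -2449/420 (g = -237*(-186)/(-7560) = 44082*(-1/7560) = -2449/420 ≈ -5.8310)
1/g = 1/(-2449/420) = -420/2449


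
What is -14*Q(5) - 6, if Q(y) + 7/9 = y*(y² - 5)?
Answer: -12556/9 ≈ -1395.1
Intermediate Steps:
Q(y) = -7/9 + y*(-5 + y²) (Q(y) = -7/9 + y*(y² - 5) = -7/9 + y*(-5 + y²))
-14*Q(5) - 6 = -14*(-7/9 + 5³ - 5*5) - 6 = -14*(-7/9 + 125 - 25) - 6 = -14*893/9 - 6 = -12502/9 - 6 = -12556/9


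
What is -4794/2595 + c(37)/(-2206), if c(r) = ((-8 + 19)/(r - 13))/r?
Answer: -3130376459/1694472720 ≈ -1.8474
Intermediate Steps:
c(r) = 11/(r*(-13 + r)) (c(r) = (11/(-13 + r))/r = 11/(r*(-13 + r)))
-4794/2595 + c(37)/(-2206) = -4794/2595 + (11/(37*(-13 + 37)))/(-2206) = -4794*1/2595 + (11*(1/37)/24)*(-1/2206) = -1598/865 + (11*(1/37)*(1/24))*(-1/2206) = -1598/865 + (11/888)*(-1/2206) = -1598/865 - 11/1958928 = -3130376459/1694472720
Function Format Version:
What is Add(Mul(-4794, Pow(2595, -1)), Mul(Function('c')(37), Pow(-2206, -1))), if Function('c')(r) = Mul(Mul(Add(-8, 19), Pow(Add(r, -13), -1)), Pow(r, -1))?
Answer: Rational(-3130376459, 1694472720) ≈ -1.8474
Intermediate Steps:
Function('c')(r) = Mul(11, Pow(r, -1), Pow(Add(-13, r), -1)) (Function('c')(r) = Mul(Mul(11, Pow(Add(-13, r), -1)), Pow(r, -1)) = Mul(11, Pow(r, -1), Pow(Add(-13, r), -1)))
Add(Mul(-4794, Pow(2595, -1)), Mul(Function('c')(37), Pow(-2206, -1))) = Add(Mul(-4794, Pow(2595, -1)), Mul(Mul(11, Pow(37, -1), Pow(Add(-13, 37), -1)), Pow(-2206, -1))) = Add(Mul(-4794, Rational(1, 2595)), Mul(Mul(11, Rational(1, 37), Pow(24, -1)), Rational(-1, 2206))) = Add(Rational(-1598, 865), Mul(Mul(11, Rational(1, 37), Rational(1, 24)), Rational(-1, 2206))) = Add(Rational(-1598, 865), Mul(Rational(11, 888), Rational(-1, 2206))) = Add(Rational(-1598, 865), Rational(-11, 1958928)) = Rational(-3130376459, 1694472720)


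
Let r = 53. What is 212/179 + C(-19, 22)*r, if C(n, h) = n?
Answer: -180041/179 ≈ -1005.8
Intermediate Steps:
212/179 + C(-19, 22)*r = 212/179 - 19*53 = 212*(1/179) - 1007 = 212/179 - 1007 = -180041/179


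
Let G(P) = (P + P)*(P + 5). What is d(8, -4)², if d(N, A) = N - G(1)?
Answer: 16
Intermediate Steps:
G(P) = 2*P*(5 + P) (G(P) = (2*P)*(5 + P) = 2*P*(5 + P))
d(N, A) = -12 + N (d(N, A) = N - 2*(5 + 1) = N - 2*6 = N - 1*12 = N - 12 = -12 + N)
d(8, -4)² = (-12 + 8)² = (-4)² = 16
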